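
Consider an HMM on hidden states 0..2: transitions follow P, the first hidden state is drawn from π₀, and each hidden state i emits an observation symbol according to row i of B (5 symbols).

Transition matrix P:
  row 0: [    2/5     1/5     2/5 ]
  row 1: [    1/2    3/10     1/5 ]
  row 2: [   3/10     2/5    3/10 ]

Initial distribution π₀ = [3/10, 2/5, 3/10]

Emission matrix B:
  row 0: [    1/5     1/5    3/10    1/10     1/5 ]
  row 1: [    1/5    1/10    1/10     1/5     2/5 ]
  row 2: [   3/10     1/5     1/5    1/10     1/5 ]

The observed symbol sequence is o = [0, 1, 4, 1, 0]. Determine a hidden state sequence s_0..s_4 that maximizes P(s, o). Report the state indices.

path = [2, 2, 1, 0, 2]

t=0: δ = [6.000e-02, 8.000e-02, 9.000e-02]  (obs o_0=0)
t=1: δ = [8.000e-03, 3.600e-03, 5.400e-03]  ψ = [1, 2, 2]  (obs o_1=1)
t=2: δ = [6.400e-04, 8.640e-04, 6.400e-04]  ψ = [0, 2, 0]  (obs o_2=4)
t=3: δ = [8.640e-05, 2.592e-05, 5.120e-05]  ψ = [1, 1, 0]  (obs o_3=1)
t=4: δ = [6.912e-06, 4.096e-06, 1.037e-05]  ψ = [0, 2, 0]  (obs o_4=0)
backtrack: best end state = 2; path = [2, 2, 1, 0, 2]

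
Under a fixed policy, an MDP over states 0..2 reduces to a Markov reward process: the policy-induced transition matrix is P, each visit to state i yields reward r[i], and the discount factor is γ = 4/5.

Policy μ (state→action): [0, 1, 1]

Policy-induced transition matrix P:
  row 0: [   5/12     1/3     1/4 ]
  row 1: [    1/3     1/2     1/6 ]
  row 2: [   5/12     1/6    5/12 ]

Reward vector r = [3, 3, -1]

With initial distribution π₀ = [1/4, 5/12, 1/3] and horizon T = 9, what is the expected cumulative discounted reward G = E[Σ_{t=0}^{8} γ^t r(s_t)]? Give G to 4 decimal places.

t=0: π = [0.2500, 0.4167, 0.3333], E[r] = 1.6667, γ^t·E[r] = 1.666667, running G = 1.666667
t=1: π = [0.3819, 0.3472, 0.2708], E[r] = 1.9167, γ^t·E[r] = 1.533333, running G = 3.200000
t=2: π = [0.3877, 0.3461, 0.2662], E[r] = 1.9352, γ^t·E[r] = 1.238519, running G = 4.438519
t=3: π = [0.3878, 0.3466, 0.2655], E[r] = 1.9379, γ^t·E[r] = 0.992198, running G = 5.430716
t=4: π = [0.3878, 0.3469, 0.2654], E[r] = 1.9385, γ^t·E[r] = 0.794021, running G = 6.224737
t=5: π = [0.3878, 0.3469, 0.2653], E[r] = 1.9387, γ^t·E[r] = 0.635275, running G = 6.860013
t=6: π = [0.3878, 0.3469, 0.2653], E[r] = 1.9388, γ^t·E[r] = 0.508233, running G = 7.368246
t=7: π = [0.3878, 0.3469, 0.2653], E[r] = 1.9388, γ^t·E[r] = 0.406590, running G = 7.774835
t=8: π = [0.3878, 0.3469, 0.2653], E[r] = 1.9388, γ^t·E[r] = 0.325272, running G = 8.100107

G = 8.1001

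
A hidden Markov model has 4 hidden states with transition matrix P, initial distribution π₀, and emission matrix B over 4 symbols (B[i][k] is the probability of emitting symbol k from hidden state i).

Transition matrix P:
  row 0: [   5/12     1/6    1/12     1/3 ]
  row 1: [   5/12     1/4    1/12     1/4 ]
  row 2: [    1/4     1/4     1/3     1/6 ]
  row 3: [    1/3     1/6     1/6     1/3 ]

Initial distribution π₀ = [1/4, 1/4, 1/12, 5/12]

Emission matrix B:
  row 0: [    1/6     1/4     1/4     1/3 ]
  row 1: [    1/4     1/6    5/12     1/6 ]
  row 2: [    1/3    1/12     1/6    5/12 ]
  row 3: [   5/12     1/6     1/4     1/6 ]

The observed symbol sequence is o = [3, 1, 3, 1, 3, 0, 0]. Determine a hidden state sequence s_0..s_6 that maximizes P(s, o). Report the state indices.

path = [0, 0, 0, 0, 0, 3, 3]

t=0: δ = [8.333e-02, 4.167e-02, 3.472e-02, 6.944e-02]  (obs o_0=3)
t=1: δ = [8.681e-03, 2.315e-03, 9.645e-04, 4.630e-03]  ψ = [0, 0, 2, 0]  (obs o_1=1)
t=2: δ = [1.206e-03, 2.411e-04, 3.215e-04, 4.823e-04]  ψ = [0, 0, 3, 0]  (obs o_2=3)
t=3: δ = [1.256e-04, 3.349e-05, 8.931e-06, 6.698e-05]  ψ = [0, 0, 2, 0]  (obs o_3=1)
t=4: δ = [1.744e-05, 3.489e-06, 4.651e-06, 6.977e-06]  ψ = [0, 0, 3, 0]  (obs o_4=3)
t=5: δ = [1.211e-06, 7.268e-07, 5.168e-07, 2.423e-06]  ψ = [0, 0, 2, 0]  (obs o_5=0)
t=6: δ = [1.346e-07, 1.009e-07, 1.346e-07, 3.365e-07]  ψ = [3, 3, 3, 3]  (obs o_6=0)
backtrack: best end state = 3; path = [0, 0, 0, 0, 0, 3, 3]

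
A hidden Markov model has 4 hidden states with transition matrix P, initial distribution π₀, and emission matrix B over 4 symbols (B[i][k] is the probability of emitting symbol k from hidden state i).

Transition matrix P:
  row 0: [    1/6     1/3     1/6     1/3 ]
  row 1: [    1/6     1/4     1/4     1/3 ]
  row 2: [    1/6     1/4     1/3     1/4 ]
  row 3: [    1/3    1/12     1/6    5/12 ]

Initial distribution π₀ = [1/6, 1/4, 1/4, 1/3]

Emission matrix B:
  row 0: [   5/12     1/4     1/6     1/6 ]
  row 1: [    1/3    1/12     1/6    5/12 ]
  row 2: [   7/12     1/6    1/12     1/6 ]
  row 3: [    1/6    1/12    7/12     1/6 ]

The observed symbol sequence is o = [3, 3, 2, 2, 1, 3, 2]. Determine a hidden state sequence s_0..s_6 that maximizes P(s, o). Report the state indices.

path = [1, 1, 3, 3, 0, 1, 3]

t=0: δ = [2.778e-02, 1.042e-01, 4.167e-02, 5.556e-02]  (obs o_0=3)
t=1: δ = [3.086e-03, 1.085e-02, 4.340e-03, 5.787e-03]  ψ = [3, 1, 1, 1]  (obs o_1=3)
t=2: δ = [3.215e-04, 4.521e-04, 2.261e-04, 2.110e-03]  ψ = [3, 1, 1, 1]  (obs o_2=2)
t=3: δ = [1.172e-04, 2.930e-05, 2.930e-05, 5.128e-04]  ψ = [3, 3, 3, 3]  (obs o_3=2)
t=4: δ = [4.273e-05, 3.561e-06, 1.424e-05, 1.781e-05]  ψ = [3, 3, 3, 3]  (obs o_4=1)
t=5: δ = [1.187e-06, 5.935e-06, 1.187e-06, 2.374e-06]  ψ = [0, 0, 0, 0]  (obs o_5=3)
t=6: δ = [1.649e-07, 2.473e-07, 1.237e-07, 1.154e-06]  ψ = [1, 1, 1, 1]  (obs o_6=2)
backtrack: best end state = 3; path = [1, 1, 3, 3, 0, 1, 3]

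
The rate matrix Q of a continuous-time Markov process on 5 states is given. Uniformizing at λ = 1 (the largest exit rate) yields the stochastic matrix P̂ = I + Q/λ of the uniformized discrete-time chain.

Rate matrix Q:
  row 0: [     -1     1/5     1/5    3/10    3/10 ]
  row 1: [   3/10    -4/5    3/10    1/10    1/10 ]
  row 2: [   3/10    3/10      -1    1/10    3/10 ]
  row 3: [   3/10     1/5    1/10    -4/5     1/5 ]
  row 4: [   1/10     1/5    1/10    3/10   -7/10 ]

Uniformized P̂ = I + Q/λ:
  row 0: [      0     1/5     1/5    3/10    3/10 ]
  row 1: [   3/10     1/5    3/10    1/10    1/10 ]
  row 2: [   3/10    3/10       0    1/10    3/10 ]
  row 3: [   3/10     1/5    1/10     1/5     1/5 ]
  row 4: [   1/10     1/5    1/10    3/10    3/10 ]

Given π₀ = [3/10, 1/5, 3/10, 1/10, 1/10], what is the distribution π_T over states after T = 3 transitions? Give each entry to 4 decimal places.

π = [0.1951, 0.2151, 0.1470, 0.2063, 0.2365]

t=0: π = [0.3000, 0.2000, 0.3000, 0.1000, 0.1000]
t=1: π = [0.1900, 0.2300, 0.1400, 0.1900, 0.2500]
t=2: π = [0.1930, 0.2140, 0.1510, 0.2070, 0.2350]
t=3: π = [0.1951, 0.2151, 0.1470, 0.2063, 0.2365]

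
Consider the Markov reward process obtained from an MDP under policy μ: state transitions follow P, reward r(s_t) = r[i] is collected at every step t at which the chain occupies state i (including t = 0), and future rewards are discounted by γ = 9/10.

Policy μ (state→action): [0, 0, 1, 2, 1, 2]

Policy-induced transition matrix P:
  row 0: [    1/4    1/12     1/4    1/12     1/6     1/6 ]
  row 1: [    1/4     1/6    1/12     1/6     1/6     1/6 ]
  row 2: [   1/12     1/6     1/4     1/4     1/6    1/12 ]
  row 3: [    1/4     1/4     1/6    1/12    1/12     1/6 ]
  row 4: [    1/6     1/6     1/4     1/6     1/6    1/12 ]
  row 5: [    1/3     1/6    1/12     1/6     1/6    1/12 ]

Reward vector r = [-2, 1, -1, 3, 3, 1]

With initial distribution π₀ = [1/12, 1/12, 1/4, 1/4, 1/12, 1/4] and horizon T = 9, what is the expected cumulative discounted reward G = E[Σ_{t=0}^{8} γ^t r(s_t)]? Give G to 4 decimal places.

t=0: π = [0.0833, 0.0833, 0.2500, 0.2500, 0.0833, 0.2500], E[r] = 0.9167, γ^t·E[r] = 0.916667, running G = 0.916667
t=1: π = [0.2222, 0.1806, 0.1736, 0.1597, 0.1458, 0.1181], E[r] = 0.5972, γ^t·E[r] = 0.537500, running G = 1.454167
t=2: π = [0.2188, 0.1615, 0.1869, 0.1493, 0.1534, 0.1302], E[r] = 0.5752, γ^t·E[r] = 0.465938, running G = 1.920104
t=3: π = [0.2169, 0.1609, 0.1889, 0.1516, 0.1542, 0.1275], E[r] = 0.5829, γ^t·E[r] = 0.424969, running G = 2.345073
t=4: π = [0.2163, 0.1612, 0.1893, 0.1517, 0.1540, 0.1274], E[r] = 0.5840, γ^t·E[r] = 0.383176, running G = 2.728249
t=5: π = [0.2162, 0.1613, 0.1892, 0.1518, 0.1540, 0.1274], E[r] = 0.5844, γ^t·E[r] = 0.345091, running G = 3.073340
t=6: π = [0.2162, 0.1613, 0.1892, 0.1518, 0.1540, 0.1274], E[r] = 0.5844, γ^t·E[r] = 0.310565, running G = 3.383905
t=7: π = [0.2162, 0.1613, 0.1892, 0.1518, 0.1540, 0.1274], E[r] = 0.5844, γ^t·E[r] = 0.279505, running G = 3.663410
t=8: π = [0.2162, 0.1613, 0.1892, 0.1518, 0.1540, 0.1274], E[r] = 0.5844, γ^t·E[r] = 0.251554, running G = 3.914964

G = 3.9150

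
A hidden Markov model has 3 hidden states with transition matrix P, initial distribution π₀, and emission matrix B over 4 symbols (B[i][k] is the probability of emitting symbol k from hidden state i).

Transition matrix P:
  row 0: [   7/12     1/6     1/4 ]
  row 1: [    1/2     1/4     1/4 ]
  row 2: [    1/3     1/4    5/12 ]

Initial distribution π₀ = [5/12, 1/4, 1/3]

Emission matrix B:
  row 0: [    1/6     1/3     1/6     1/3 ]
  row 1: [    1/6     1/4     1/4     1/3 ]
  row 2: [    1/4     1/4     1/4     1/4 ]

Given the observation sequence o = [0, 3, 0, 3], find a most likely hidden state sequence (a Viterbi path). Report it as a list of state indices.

path = [0, 0, 0, 0]

t=0: δ = [6.944e-02, 4.167e-02, 8.333e-02]  (obs o_0=0)
t=1: δ = [1.350e-02, 6.944e-03, 8.681e-03]  ψ = [0, 2, 2]  (obs o_1=3)
t=2: δ = [1.313e-03, 3.751e-04, 9.042e-04]  ψ = [0, 0, 2]  (obs o_2=0)
t=3: δ = [2.553e-04, 7.535e-05, 9.419e-05]  ψ = [0, 2, 2]  (obs o_3=3)
backtrack: best end state = 0; path = [0, 0, 0, 0]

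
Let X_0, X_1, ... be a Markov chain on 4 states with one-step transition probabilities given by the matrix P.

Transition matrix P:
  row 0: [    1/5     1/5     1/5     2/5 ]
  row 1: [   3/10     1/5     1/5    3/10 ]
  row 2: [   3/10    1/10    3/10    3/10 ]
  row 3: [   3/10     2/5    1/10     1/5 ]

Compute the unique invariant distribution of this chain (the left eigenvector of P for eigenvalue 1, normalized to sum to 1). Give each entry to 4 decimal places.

Balance equations π_j = Σ_i π_i·P[i][j]:
  π_0 = 1/5·π_0 + 3/10·π_1 + 3/10·π_2 + 3/10·π_3
  π_1 = 1/5·π_0 + 1/5·π_1 + 1/10·π_2 + 2/5·π_3
  π_2 = 1/5·π_0 + 1/5·π_1 + 3/10·π_2 + 1/10·π_3
  normalize: π_0 + π_1 + π_2 + π_3 = 1
Solving the linear system gives exactly π = [3/11, 262/1089, 206/1089, 36/121].

π = [0.2727, 0.2406, 0.1892, 0.2975]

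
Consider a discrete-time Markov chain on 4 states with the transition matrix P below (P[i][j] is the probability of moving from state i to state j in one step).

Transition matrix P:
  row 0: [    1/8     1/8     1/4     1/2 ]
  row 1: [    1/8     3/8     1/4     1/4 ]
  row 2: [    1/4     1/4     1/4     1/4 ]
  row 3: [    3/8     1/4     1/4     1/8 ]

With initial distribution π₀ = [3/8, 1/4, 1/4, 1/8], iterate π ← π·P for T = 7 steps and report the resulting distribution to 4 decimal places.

t=0: π = [0.3750, 0.2500, 0.2500, 0.1250]
t=1: π = [0.1875, 0.2344, 0.2500, 0.3281]
t=2: π = [0.2383, 0.2559, 0.2500, 0.2559]
t=3: π = [0.2202, 0.2522, 0.2500, 0.2776]
t=4: π = [0.2256, 0.2540, 0.2500, 0.2704]
t=5: π = [0.2238, 0.2535, 0.2500, 0.2726]
t=6: π = [0.2244, 0.2537, 0.2500, 0.2719]
t=7: π = [0.2242, 0.2537, 0.2500, 0.2721]

π = [0.2242, 0.2537, 0.2500, 0.2721]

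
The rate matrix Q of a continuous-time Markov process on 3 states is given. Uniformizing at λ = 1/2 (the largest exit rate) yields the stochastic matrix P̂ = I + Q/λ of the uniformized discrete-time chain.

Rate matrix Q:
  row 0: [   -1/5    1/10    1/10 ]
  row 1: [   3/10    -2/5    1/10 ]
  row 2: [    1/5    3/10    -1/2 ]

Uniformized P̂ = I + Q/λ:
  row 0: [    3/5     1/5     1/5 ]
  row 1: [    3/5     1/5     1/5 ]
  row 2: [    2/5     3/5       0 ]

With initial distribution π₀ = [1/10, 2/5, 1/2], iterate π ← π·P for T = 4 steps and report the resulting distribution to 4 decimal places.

π = [0.5672, 0.2656, 0.1672]

t=0: π = [0.1000, 0.4000, 0.5000]
t=1: π = [0.5000, 0.4000, 0.1000]
t=2: π = [0.5800, 0.2400, 0.1800]
t=3: π = [0.5640, 0.2720, 0.1640]
t=4: π = [0.5672, 0.2656, 0.1672]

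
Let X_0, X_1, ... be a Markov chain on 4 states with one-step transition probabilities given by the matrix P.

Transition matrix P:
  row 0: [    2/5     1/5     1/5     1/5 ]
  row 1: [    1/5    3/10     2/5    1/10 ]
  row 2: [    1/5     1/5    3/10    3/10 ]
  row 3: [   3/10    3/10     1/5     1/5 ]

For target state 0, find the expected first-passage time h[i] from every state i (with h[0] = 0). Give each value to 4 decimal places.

h = [0.0000, 4.5778, 4.4889, 4.0889]

First-step conditioning: h[0] = 0; for i ≠ 0, h[i] = 1 + Σ_k P[i][k]·h[k].
  h[1] = 1 + 3/10·h[1] + 2/5·h[2] + 1/10·h[3]
  h[2] = 1 + 1/5·h[1] + 3/10·h[2] + 3/10·h[3]
  h[3] = 1 + 3/10·h[1] + 1/5·h[2] + 1/5·h[3]
Solving the 3×3 linear system over states ≠ 0 gives exactly h = [0, 206/45, 202/45, 184/45] (h[0] = 0 is the target).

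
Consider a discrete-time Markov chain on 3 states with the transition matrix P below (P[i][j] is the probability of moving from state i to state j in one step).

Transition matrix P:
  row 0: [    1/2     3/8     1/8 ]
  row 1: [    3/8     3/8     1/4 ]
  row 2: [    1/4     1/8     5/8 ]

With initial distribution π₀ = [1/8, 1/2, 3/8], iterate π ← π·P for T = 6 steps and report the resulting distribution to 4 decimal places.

π = [0.3820, 0.2936, 0.3243]

t=0: π = [0.1250, 0.5000, 0.3750]
t=1: π = [0.3438, 0.2813, 0.3750]
t=2: π = [0.3711, 0.2813, 0.3477]
t=3: π = [0.3779, 0.2881, 0.3340]
t=4: π = [0.3805, 0.2915, 0.3280]
t=5: π = [0.3816, 0.2930, 0.3254]
t=6: π = [0.3820, 0.2936, 0.3243]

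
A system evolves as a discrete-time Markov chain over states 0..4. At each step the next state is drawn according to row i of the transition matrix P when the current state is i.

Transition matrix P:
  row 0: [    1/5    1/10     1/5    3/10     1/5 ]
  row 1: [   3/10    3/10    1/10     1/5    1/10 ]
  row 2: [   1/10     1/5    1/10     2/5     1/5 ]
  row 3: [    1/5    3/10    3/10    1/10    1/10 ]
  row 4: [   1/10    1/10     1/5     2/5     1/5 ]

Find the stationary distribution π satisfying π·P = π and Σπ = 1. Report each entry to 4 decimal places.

π = [0.1875, 0.2134, 0.1861, 0.2604, 0.1526]

Balance equations π_j = Σ_i π_i·P[i][j]:
  π_0 = 1/5·π_0 + 3/10·π_1 + 1/10·π_2 + 1/5·π_3 + 1/10·π_4
  π_1 = 1/10·π_0 + 3/10·π_1 + 1/5·π_2 + 3/10·π_3 + 1/10·π_4
  π_2 = 1/5·π_0 + 1/10·π_1 + 1/10·π_2 + 3/10·π_3 + 1/5·π_4
  π_3 = 3/10·π_0 + 1/5·π_1 + 2/5·π_2 + 1/10·π_3 + 2/5·π_4
  normalize: π_0 + π_1 + π_2 + π_3 + π_4 = 1
Solving the linear system gives exactly π = [685/3654, 2339/10962, 340/1827, 2855/10962, 239/1566].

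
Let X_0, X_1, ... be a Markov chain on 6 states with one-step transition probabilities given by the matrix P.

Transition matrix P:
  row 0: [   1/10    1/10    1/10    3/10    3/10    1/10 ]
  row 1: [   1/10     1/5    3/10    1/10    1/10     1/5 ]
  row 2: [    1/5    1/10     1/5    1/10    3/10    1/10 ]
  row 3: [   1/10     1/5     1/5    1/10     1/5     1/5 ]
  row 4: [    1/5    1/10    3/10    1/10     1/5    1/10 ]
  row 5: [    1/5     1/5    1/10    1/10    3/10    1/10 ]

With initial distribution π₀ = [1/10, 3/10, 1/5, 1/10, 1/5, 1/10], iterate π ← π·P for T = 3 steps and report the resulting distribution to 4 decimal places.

t=0: π = [0.1000, 0.3000, 0.2000, 0.1000, 0.2000, 0.1000]
t=1: π = [0.1500, 0.1500, 0.2300, 0.1200, 0.2100, 0.1400]
t=2: π = [0.1580, 0.1410, 0.2070, 0.1300, 0.2370, 0.1270]
t=3: π = [0.1571, 0.1398, 0.2093, 0.1316, 0.2351, 0.1271]

π = [0.1571, 0.1398, 0.2093, 0.1316, 0.2351, 0.1271]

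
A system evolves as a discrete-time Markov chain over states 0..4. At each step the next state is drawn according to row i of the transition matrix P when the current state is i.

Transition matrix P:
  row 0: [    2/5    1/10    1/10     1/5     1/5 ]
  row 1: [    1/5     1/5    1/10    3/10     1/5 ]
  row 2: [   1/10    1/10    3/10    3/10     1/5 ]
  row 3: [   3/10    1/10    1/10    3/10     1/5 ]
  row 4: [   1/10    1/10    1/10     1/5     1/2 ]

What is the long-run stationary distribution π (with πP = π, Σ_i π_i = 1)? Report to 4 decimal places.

Balance equations π_j = Σ_i π_i·P[i][j]:
  π_0 = 2/5·π_0 + 1/5·π_1 + 1/10·π_2 + 3/10·π_3 + 1/10·π_4
  π_1 = 1/10·π_0 + 1/5·π_1 + 1/10·π_2 + 1/10·π_3 + 1/10·π_4
  π_2 = 1/10·π_0 + 1/10·π_1 + 3/10·π_2 + 1/10·π_3 + 1/10·π_4
  π_3 = 1/5·π_0 + 3/10·π_1 + 3/10·π_2 + 3/10·π_3 + 1/5·π_4
  normalize: π_0 + π_1 + π_2 + π_3 + π_4 = 1
Solving the linear system gives exactly π = [521/2268, 1/9, 1/8, 161/648, 2/7].

π = [0.2297, 0.1111, 0.1250, 0.2485, 0.2857]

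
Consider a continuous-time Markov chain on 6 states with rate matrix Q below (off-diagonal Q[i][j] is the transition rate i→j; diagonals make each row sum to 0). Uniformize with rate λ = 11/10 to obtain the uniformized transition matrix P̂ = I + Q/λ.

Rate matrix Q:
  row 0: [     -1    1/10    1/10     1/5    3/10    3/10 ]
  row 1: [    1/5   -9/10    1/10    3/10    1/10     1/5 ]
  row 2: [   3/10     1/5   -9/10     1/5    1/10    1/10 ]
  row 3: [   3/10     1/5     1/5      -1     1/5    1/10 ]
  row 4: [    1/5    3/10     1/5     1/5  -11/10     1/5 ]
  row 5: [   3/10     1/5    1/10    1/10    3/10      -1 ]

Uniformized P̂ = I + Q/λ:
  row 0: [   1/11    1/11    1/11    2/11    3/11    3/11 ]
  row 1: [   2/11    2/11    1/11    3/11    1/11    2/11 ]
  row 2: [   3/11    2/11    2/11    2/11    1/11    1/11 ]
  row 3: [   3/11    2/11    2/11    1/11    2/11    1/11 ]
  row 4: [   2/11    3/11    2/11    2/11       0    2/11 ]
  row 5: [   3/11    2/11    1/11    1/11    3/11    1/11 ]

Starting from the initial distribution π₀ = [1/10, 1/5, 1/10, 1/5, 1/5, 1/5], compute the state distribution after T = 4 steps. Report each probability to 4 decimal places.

π = [0.2048, 0.1775, 0.1326, 0.1684, 0.1579, 0.1588]

t=0: π = [0.1000, 0.2000, 0.1000, 0.2000, 0.2000, 0.2000]
t=1: π = [0.2182, 0.1909, 0.1364, 0.1636, 0.1455, 0.1455]
t=2: π = [0.2025, 0.1752, 0.1314, 0.1711, 0.1587, 0.1612]
t=3: π = [0.2056, 0.1778, 0.1328, 0.1675, 0.1582, 0.1581]
t=4: π = [0.2048, 0.1775, 0.1326, 0.1684, 0.1579, 0.1588]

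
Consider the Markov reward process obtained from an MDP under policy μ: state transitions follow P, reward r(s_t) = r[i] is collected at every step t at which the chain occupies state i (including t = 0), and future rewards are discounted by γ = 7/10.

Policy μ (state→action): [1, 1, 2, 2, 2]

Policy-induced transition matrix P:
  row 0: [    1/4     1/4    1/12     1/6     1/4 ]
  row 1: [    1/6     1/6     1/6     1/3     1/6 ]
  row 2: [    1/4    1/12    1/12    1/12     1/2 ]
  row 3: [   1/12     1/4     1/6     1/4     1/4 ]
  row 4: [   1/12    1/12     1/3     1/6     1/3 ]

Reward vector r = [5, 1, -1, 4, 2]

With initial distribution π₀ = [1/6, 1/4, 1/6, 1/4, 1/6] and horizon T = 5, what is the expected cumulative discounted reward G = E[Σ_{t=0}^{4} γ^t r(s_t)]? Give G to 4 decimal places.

G = 6.1008

t=0: π = [0.1667, 0.2500, 0.1667, 0.2500, 0.1667], E[r] = 2.2500, γ^t·E[r] = 2.250000, running G = 2.250000
t=1: π = [0.1597, 0.1736, 0.1667, 0.2153, 0.2847], E[r] = 2.2361, γ^t·E[r] = 1.565278, running G = 3.815278
t=2: π = [0.1522, 0.1603, 0.1869, 0.1997, 0.3009], E[r] = 2.1348, γ^t·E[r] = 1.046071, running G = 4.861348
t=3: π = [0.1532, 0.1553, 0.1886, 0.1944, 0.3084], E[r] = 2.1275, γ^t·E[r] = 0.729735, running G = 5.591084
t=4: π = [0.1532, 0.1542, 0.1896, 0.1930, 0.3099], E[r] = 2.1228, γ^t·E[r] = 0.509687, running G = 6.100770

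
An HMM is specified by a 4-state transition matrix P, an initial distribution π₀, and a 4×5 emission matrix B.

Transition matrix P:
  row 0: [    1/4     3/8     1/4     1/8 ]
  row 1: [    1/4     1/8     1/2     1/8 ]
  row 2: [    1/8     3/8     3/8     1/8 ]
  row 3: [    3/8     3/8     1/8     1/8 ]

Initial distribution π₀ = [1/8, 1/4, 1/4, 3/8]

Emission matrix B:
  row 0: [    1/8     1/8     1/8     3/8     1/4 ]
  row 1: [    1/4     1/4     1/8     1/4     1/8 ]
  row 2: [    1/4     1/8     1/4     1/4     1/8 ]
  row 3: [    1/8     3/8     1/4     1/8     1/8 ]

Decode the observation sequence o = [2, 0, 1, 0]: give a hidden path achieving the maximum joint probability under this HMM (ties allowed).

path = [2, 2, 1, 2]

t=0: δ = [1.562e-02, 3.125e-02, 6.250e-02, 9.375e-02]  (obs o_0=2)
t=1: δ = [4.395e-03, 8.789e-03, 5.859e-03, 1.465e-03]  ψ = [3, 3, 2, 3]  (obs o_1=0)
t=2: δ = [2.747e-04, 5.493e-04, 5.493e-04, 4.120e-04]  ψ = [1, 2, 1, 1]  (obs o_2=1)
t=3: δ = [1.931e-05, 5.150e-05, 6.866e-05, 8.583e-06]  ψ = [3, 2, 1, 1]  (obs o_3=0)
backtrack: best end state = 2; path = [2, 2, 1, 2]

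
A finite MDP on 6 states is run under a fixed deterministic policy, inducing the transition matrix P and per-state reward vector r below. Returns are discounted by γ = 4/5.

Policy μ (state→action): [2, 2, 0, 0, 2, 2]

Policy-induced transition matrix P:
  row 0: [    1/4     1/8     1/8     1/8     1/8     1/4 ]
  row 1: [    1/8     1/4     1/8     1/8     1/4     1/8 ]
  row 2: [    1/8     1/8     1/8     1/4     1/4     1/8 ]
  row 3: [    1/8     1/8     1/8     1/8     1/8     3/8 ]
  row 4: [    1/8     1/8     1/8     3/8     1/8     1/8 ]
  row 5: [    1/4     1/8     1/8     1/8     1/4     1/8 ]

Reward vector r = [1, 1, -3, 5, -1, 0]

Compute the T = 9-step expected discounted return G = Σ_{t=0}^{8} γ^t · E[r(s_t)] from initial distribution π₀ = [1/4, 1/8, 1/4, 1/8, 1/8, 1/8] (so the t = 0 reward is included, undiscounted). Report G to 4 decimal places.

G = 2.4159

t=0: π = [0.2500, 0.1250, 0.2500, 0.1250, 0.1250, 0.1250], E[r] = 0.1250, γ^t·E[r] = 0.125000, running G = 0.125000
t=1: π = [0.1719, 0.1406, 0.1250, 0.1875, 0.1875, 0.1875], E[r] = 0.6875, γ^t·E[r] = 0.550000, running G = 0.675000
t=2: π = [0.1699, 0.1426, 0.1250, 0.1875, 0.1816, 0.1934], E[r] = 0.6934, γ^t·E[r] = 0.443750, running G = 1.118750
t=3: π = [0.1704, 0.1428, 0.1250, 0.1860, 0.1826, 0.1931], E[r] = 0.6858, γ^t·E[r] = 0.351125, running G = 1.469875
t=4: π = [0.1704, 0.1429, 0.1250, 0.1863, 0.1826, 0.1928], E[r] = 0.6871, γ^t·E[r] = 0.281425, running G = 1.751300
t=5: π = [0.1704, 0.1429, 0.1250, 0.1863, 0.1826, 0.1929], E[r] = 0.6871, γ^t·E[r] = 0.225141, running G = 1.976441
t=6: π = [0.1704, 0.1429, 0.1250, 0.1863, 0.1826, 0.1929], E[r] = 0.6870, γ^t·E[r] = 0.180101, running G = 2.156542
t=7: π = [0.1704, 0.1429, 0.1250, 0.1863, 0.1826, 0.1929], E[r] = 0.6870, γ^t·E[r] = 0.144083, running G = 2.300625
t=8: π = [0.1704, 0.1429, 0.1250, 0.1863, 0.1826, 0.1929], E[r] = 0.6870, γ^t·E[r] = 0.115266, running G = 2.415891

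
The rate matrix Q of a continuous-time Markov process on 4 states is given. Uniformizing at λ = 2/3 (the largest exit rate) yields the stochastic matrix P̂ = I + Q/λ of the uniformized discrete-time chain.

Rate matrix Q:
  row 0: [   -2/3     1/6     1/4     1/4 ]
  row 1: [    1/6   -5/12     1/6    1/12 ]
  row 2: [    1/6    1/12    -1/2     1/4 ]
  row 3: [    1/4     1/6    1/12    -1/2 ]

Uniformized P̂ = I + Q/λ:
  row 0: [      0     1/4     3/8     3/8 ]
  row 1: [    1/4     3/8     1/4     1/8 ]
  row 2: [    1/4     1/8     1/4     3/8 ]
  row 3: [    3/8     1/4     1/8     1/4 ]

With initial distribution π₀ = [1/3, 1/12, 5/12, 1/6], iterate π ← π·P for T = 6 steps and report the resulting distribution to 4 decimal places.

π = [0.2279, 0.2509, 0.2437, 0.2776]

t=0: π = [0.3333, 0.0833, 0.4167, 0.1667]
t=1: π = [0.1875, 0.2083, 0.2708, 0.3333]
t=2: π = [0.2448, 0.2422, 0.2318, 0.2813]
t=3: π = [0.2240, 0.2513, 0.2454, 0.2793]
t=4: π = [0.2289, 0.2507, 0.2431, 0.2773]
t=5: π = [0.2274, 0.2510, 0.2440, 0.2777]
t=6: π = [0.2279, 0.2509, 0.2437, 0.2776]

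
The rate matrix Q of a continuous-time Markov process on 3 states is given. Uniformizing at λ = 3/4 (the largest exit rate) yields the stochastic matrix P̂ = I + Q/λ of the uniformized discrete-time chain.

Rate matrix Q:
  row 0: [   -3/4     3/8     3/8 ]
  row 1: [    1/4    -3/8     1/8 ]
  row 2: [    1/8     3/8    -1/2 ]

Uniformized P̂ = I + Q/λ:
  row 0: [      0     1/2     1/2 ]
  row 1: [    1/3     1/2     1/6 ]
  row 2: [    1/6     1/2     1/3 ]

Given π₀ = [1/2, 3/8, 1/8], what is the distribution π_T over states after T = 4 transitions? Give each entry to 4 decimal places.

t=0: π = [0.5000, 0.3750, 0.1250]
t=1: π = [0.1458, 0.5000, 0.3542]
t=2: π = [0.2257, 0.5000, 0.2743]
t=3: π = [0.2124, 0.5000, 0.2876]
t=4: π = [0.2146, 0.5000, 0.2854]

π = [0.2146, 0.5000, 0.2854]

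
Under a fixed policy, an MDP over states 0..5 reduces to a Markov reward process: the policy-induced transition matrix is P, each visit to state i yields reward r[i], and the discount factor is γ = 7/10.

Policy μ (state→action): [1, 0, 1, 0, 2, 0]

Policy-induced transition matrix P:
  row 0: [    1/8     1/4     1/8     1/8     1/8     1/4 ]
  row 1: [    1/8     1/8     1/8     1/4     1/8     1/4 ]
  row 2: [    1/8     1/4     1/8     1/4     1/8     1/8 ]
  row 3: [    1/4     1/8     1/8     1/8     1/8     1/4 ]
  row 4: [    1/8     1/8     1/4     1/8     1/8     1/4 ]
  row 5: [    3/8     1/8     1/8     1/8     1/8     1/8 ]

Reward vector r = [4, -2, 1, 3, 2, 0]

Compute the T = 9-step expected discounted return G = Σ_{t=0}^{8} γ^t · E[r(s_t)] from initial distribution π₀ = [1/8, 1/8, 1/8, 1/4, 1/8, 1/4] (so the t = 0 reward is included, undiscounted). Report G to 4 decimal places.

G = 4.3635

t=0: π = [0.1250, 0.1250, 0.1250, 0.2500, 0.1250, 0.2500], E[r] = 1.3750, γ^t·E[r] = 1.375000, running G = 1.375000
t=1: π = [0.2188, 0.1563, 0.1406, 0.1563, 0.1250, 0.2031], E[r] = 1.4219, γ^t·E[r] = 0.995313, running G = 2.370313
t=2: π = [0.1953, 0.1699, 0.1406, 0.1621, 0.1250, 0.2070], E[r] = 1.3184, γ^t·E[r] = 0.645996, running G = 3.016309
t=3: π = [0.1970, 0.1670, 0.1406, 0.1638, 0.1250, 0.2065], E[r] = 1.3362, γ^t·E[r] = 0.458310, running G = 3.474619
t=4: π = [0.1971, 0.1672, 0.1406, 0.1635, 0.1250, 0.2066], E[r] = 1.3350, γ^t·E[r] = 0.320539, running G = 3.795158
t=5: π = [0.1971, 0.1672, 0.1406, 0.1635, 0.1250, 0.2066], E[r] = 1.3350, γ^t·E[r] = 0.224366, running G = 4.019524
t=6: π = [0.1971, 0.1672, 0.1406, 0.1635, 0.1250, 0.2066], E[r] = 1.3350, γ^t·E[r] = 0.157058, running G = 4.176582
t=7: π = [0.1971, 0.1672, 0.1406, 0.1635, 0.1250, 0.2066], E[r] = 1.3350, γ^t·E[r] = 0.109941, running G = 4.286523
t=8: π = [0.1971, 0.1672, 0.1406, 0.1635, 0.1250, 0.2066], E[r] = 1.3350, γ^t·E[r] = 0.076959, running G = 4.363482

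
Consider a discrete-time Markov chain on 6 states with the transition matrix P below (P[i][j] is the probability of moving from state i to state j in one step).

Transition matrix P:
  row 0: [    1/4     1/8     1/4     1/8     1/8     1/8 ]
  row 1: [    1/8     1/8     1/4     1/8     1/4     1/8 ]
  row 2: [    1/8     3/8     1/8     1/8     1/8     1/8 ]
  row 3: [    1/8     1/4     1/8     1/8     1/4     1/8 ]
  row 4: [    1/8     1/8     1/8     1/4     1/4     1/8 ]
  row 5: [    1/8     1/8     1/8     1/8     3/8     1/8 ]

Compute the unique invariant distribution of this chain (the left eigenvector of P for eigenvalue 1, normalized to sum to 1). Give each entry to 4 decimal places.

Balance equations π_j = Σ_i π_i·P[i][j]:
  π_0 = 1/4·π_0 + 1/8·π_1 + 1/8·π_2 + 1/8·π_3 + 1/8·π_4 + 1/8·π_5
  π_1 = 1/8·π_0 + 1/8·π_1 + 3/8·π_2 + 1/4·π_3 + 1/8·π_4 + 1/8·π_5
  π_2 = 1/4·π_0 + 1/4·π_1 + 1/8·π_2 + 1/8·π_3 + 1/8·π_4 + 1/8·π_5
  π_3 = 1/8·π_0 + 1/8·π_1 + 1/8·π_2 + 1/8·π_3 + 1/4·π_4 + 1/8·π_5
  π_4 = 1/8·π_0 + 1/4·π_1 + 1/8·π_2 + 1/4·π_3 + 1/4·π_4 + 3/8·π_5
  normalize: π_0 + π_1 + π_2 + π_3 + π_4 + π_5 = 1
Solving the linear system gives exactly π = [1/7, 737/3969, 5273/31752, 2435/15876, 901/3969, 1/8].

π = [0.1429, 0.1857, 0.1661, 0.1534, 0.2270, 0.1250]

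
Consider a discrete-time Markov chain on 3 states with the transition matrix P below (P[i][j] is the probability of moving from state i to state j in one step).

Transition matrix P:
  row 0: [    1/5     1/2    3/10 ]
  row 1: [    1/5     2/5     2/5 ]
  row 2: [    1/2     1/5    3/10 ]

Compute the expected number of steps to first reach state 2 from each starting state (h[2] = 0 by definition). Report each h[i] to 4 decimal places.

First-step conditioning: h[2] = 0; for i ≠ 2, h[i] = 1 + Σ_k P[i][k]·h[k].
  h[0] = 1 + 1/5·h[0] + 1/2·h[1]
  h[1] = 1 + 1/5·h[0] + 2/5·h[1]
Solving the 2×2 linear system over states ≠ 2 gives exactly h = [55/19, 50/19, 0] (h[2] = 0 is the target).

h = [2.8947, 2.6316, 0.0000]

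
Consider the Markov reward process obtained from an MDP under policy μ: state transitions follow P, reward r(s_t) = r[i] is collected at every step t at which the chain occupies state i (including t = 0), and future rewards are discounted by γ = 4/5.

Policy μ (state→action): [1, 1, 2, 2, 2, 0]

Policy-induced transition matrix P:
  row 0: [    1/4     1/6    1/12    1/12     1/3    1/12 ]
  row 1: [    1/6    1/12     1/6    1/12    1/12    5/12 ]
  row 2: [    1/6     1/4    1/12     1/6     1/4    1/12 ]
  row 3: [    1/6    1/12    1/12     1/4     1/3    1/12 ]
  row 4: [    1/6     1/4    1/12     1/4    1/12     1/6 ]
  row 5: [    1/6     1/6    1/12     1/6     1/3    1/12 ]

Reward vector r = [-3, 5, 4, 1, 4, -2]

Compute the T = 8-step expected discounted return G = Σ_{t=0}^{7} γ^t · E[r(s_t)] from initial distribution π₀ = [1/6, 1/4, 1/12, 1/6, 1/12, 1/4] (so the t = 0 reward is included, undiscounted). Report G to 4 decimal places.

t=0: π = [0.1667, 0.2500, 0.0833, 0.1667, 0.0833, 0.2500], E[r] = 1.0833, γ^t·E[r] = 1.083333, running G = 1.083333
t=1: π = [0.1806, 0.1458, 0.1042, 0.1528, 0.2431, 0.1736], E[r] = 1.3819, γ^t·E[r] = 1.105556, running G = 2.188889
t=2: π = [0.1817, 0.1707, 0.0955, 0.1725, 0.2274, 0.1522], E[r] = 1.4682, γ^t·E[r] = 0.939630, running G = 3.128519
t=3: π = [0.1818, 0.1650, 0.0976, 0.1706, 0.2258, 0.1592], E[r] = 1.4253, γ^t·E[r] = 0.729753, running G = 3.858272
t=4: π = [0.1818, 0.1656, 0.0971, 0.1708, 0.2275, 0.1571], E[r] = 1.4376, γ^t·E[r] = 0.588854, running G = 4.447126
t=5: π = [0.1818, 0.1657, 0.0971, 0.1709, 0.2270, 0.1575], E[r] = 1.4352, γ^t·E[r] = 0.470284, running G = 4.917409
t=6: π = [0.1818, 0.1656, 0.0971, 0.1709, 0.2271, 0.1575], E[r] = 1.4355, γ^t·E[r] = 0.376301, running G = 5.293711
t=7: π = [0.1818, 0.1656, 0.0971, 0.1709, 0.2271, 0.1575], E[r] = 1.4355, γ^t·E[r] = 0.301046, running G = 5.594757

G = 5.5948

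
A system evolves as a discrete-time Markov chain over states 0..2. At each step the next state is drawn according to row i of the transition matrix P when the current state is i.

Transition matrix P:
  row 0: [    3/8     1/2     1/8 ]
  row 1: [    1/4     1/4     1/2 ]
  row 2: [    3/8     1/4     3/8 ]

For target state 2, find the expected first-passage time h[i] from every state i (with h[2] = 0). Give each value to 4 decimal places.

h = [3.6364, 2.5455, 0.0000]

First-step conditioning: h[2] = 0; for i ≠ 2, h[i] = 1 + Σ_k P[i][k]·h[k].
  h[0] = 1 + 3/8·h[0] + 1/2·h[1]
  h[1] = 1 + 1/4·h[0] + 1/4·h[1]
Solving the 2×2 linear system over states ≠ 2 gives exactly h = [40/11, 28/11, 0] (h[2] = 0 is the target).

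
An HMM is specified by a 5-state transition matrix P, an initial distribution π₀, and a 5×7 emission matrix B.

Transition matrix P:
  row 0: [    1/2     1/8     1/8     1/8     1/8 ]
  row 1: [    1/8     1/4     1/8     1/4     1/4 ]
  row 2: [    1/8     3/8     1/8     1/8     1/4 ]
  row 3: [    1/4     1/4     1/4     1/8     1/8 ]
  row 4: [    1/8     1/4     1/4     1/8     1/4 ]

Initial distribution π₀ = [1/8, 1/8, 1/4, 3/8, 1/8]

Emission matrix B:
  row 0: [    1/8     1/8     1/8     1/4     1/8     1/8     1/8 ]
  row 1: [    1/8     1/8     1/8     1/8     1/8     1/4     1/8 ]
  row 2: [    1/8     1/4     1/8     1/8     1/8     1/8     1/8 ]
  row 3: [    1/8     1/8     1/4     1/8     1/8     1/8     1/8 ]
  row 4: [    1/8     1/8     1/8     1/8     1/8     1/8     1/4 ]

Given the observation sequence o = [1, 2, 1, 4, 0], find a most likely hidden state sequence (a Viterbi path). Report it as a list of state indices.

t=0: δ = [1.562e-02, 1.562e-02, 6.250e-02, 4.688e-02, 1.562e-02]  (obs o_0=1)
t=1: δ = [1.465e-03, 2.930e-03, 1.465e-03, 1.953e-03, 1.953e-03]  ψ = [3, 2, 3, 2, 2]  (obs o_1=2)
t=2: δ = [9.155e-05, 9.155e-05, 1.221e-04, 9.155e-05, 9.155e-05]  ψ = [0, 1, 3, 1, 1]  (obs o_2=1)
t=3: δ = [5.722e-06, 5.722e-06, 2.861e-06, 2.861e-06, 3.815e-06]  ψ = [0, 2, 3, 1, 2]  (obs o_3=4)
t=4: δ = [3.576e-07, 1.788e-07, 1.192e-07, 1.788e-07, 1.788e-07]  ψ = [0, 1, 4, 1, 1]  (obs o_4=0)
backtrack: best end state = 0; path = [3, 0, 0, 0, 0]

path = [3, 0, 0, 0, 0]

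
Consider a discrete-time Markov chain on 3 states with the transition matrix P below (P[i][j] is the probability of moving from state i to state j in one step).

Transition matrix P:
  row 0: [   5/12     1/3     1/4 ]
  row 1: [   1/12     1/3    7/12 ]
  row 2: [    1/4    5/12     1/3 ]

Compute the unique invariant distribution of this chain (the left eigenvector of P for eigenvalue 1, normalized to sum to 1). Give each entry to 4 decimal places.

π = [0.2266, 0.3672, 0.4063]

Balance equations π_j = Σ_i π_i·P[i][j]:
  π_0 = 5/12·π_0 + 1/12·π_1 + 1/4·π_2
  π_1 = 1/3·π_0 + 1/3·π_1 + 5/12·π_2
  normalize: π_0 + π_1 + π_2 = 1
Solving the linear system gives exactly π = [29/128, 47/128, 13/32].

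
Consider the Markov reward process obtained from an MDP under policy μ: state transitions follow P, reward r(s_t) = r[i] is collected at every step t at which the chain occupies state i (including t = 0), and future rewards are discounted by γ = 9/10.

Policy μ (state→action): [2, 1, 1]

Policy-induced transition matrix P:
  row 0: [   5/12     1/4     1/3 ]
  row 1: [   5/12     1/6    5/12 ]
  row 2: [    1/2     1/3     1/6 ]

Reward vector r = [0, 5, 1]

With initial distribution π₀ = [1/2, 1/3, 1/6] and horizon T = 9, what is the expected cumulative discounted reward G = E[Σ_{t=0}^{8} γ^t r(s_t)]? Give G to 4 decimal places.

G = 9.8588

t=0: π = [0.5000, 0.3333, 0.1667], E[r] = 1.8333, γ^t·E[r] = 1.833333, running G = 1.833333
t=1: π = [0.4306, 0.2361, 0.3333], E[r] = 1.5139, γ^t·E[r] = 1.362500, running G = 3.195833
t=2: π = [0.4444, 0.2581, 0.2975], E[r] = 1.5880, γ^t·E[r] = 1.286250, running G = 4.482083
t=3: π = [0.4415, 0.2533, 0.3053], E[r] = 1.5717, γ^t·E[r] = 1.145742, running G = 5.627826
t=4: π = [0.4421, 0.2543, 0.3036], E[r] = 1.5752, γ^t·E[r] = 1.033504, running G = 6.661330
t=5: π = [0.4420, 0.2541, 0.3039], E[r] = 1.5744, γ^t·E[r] = 0.929695, running G = 7.591025
t=6: π = [0.4420, 0.2542, 0.3039], E[r] = 1.5746, γ^t·E[r] = 0.836815, running G = 8.427840
t=7: π = [0.4420, 0.2541, 0.3039], E[r] = 1.5746, γ^t·E[r] = 0.753116, running G = 9.180956
t=8: π = [0.4420, 0.2541, 0.3039], E[r] = 1.5746, γ^t·E[r] = 0.677808, running G = 9.858764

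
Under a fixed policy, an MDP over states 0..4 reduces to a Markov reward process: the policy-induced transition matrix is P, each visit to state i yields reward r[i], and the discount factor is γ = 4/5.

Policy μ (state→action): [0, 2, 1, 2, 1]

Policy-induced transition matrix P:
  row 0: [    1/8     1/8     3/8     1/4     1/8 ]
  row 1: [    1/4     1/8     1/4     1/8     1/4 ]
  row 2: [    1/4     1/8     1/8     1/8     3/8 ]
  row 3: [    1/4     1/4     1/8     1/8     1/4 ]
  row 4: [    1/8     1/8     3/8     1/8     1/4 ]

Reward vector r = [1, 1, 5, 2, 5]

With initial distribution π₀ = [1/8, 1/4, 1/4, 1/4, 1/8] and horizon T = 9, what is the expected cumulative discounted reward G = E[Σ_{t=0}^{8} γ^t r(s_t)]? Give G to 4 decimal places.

t=0: π = [0.1250, 0.2500, 0.2500, 0.2500, 0.1250], E[r] = 2.7500, γ^t·E[r] = 2.750000, running G = 2.750000
t=1: π = [0.2188, 0.1563, 0.2188, 0.1406, 0.2656], E[r] = 3.0781, γ^t·E[r] = 2.462500, running G = 5.212500
t=2: π = [0.1895, 0.1426, 0.2656, 0.1523, 0.2500], E[r] = 3.2148, γ^t·E[r] = 2.057500, running G = 7.270000
t=3: π = [0.1951, 0.1440, 0.2527, 0.1487, 0.2595], E[r] = 3.1975, γ^t·E[r] = 1.637125, running G = 8.907125
t=4: π = [0.1932, 0.1436, 0.2567, 0.1494, 0.2572], E[r] = 3.2048, γ^t·E[r] = 1.312688, running G = 10.219813
t=5: π = [0.1937, 0.1437, 0.2555, 0.1491, 0.2579], E[r] = 3.2031, γ^t·E[r] = 1.049578, running G = 11.269390
t=6: π = [0.1935, 0.1436, 0.2559, 0.1492, 0.2577], E[r] = 3.2036, γ^t·E[r] = 0.839806, running G = 12.109196
t=7: π = [0.1936, 0.1437, 0.2558, 0.1492, 0.2578], E[r] = 3.2035, γ^t·E[r] = 0.671813, running G = 12.781009
t=8: π = [0.1936, 0.1436, 0.2558, 0.1492, 0.2578], E[r] = 3.2035, γ^t·E[r] = 0.537458, running G = 13.318466

G = 13.3185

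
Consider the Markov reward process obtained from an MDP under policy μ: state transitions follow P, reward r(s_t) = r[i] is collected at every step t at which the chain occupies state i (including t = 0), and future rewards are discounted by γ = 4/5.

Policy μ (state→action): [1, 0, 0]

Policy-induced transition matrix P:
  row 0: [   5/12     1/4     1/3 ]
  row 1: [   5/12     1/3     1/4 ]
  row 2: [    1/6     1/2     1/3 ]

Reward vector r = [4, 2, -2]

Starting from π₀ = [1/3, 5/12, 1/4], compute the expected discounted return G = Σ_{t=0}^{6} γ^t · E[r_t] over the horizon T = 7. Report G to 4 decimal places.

G = 6.0325

t=0: π = [0.3333, 0.4167, 0.2500], E[r] = 1.6667, γ^t·E[r] = 1.666667, running G = 1.666667
t=1: π = [0.3542, 0.3472, 0.2986], E[r] = 1.5139, γ^t·E[r] = 1.211111, running G = 2.877778
t=2: π = [0.3420, 0.3536, 0.3044], E[r] = 1.4664, γ^t·E[r] = 0.938519, running G = 3.816296
t=3: π = [0.3406, 0.3556, 0.3039], E[r] = 1.4657, γ^t·E[r] = 0.750420, running G = 4.566716
t=4: π = [0.3407, 0.3556, 0.3037], E[r] = 1.4666, γ^t·E[r] = 0.600714, running G = 5.167430
t=5: π = [0.3407, 0.3556, 0.3037], E[r] = 1.4667, γ^t·E[r] = 0.480602, running G = 5.648032
t=6: π = [0.3407, 0.3556, 0.3037], E[r] = 1.4667, γ^t·E[r] = 0.384479, running G = 6.032511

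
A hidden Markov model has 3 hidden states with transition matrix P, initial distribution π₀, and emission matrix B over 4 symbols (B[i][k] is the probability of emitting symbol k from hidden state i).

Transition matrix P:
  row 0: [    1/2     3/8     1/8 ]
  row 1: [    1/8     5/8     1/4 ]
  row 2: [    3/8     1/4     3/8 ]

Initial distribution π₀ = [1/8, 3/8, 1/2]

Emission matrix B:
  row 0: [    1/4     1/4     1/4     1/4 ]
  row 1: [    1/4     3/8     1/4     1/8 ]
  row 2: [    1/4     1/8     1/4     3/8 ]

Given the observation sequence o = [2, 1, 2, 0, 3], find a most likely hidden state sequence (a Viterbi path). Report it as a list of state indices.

t=0: δ = [3.125e-02, 9.375e-02, 1.250e-01]  (obs o_0=2)
t=1: δ = [1.172e-02, 2.197e-02, 5.859e-03]  ψ = [2, 1, 2]  (obs o_1=1)
t=2: δ = [1.465e-03, 3.433e-03, 1.373e-03]  ψ = [0, 1, 1]  (obs o_2=2)
t=3: δ = [1.831e-04, 5.364e-04, 2.146e-04]  ψ = [0, 1, 1]  (obs o_3=0)
t=4: δ = [2.289e-05, 4.191e-05, 5.029e-05]  ψ = [0, 1, 1]  (obs o_4=3)
backtrack: best end state = 2; path = [1, 1, 1, 1, 2]

path = [1, 1, 1, 1, 2]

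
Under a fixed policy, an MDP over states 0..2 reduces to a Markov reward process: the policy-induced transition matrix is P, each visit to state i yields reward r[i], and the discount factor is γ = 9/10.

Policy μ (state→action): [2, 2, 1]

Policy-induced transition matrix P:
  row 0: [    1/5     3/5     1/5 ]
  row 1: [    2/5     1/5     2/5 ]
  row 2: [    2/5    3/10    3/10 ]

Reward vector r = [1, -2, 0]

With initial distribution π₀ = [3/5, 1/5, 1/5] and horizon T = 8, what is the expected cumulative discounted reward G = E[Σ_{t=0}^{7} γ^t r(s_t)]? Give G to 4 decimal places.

t=0: π = [0.6000, 0.2000, 0.2000], E[r] = 0.2000, γ^t·E[r] = 0.200000, running G = 0.200000
t=1: π = [0.2800, 0.4600, 0.2600], E[r] = -0.6400, γ^t·E[r] = -0.576000, running G = -0.376000
t=2: π = [0.3440, 0.3380, 0.3180], E[r] = -0.3320, γ^t·E[r] = -0.268920, running G = -0.644920
t=3: π = [0.3312, 0.3694, 0.2994], E[r] = -0.4076, γ^t·E[r] = -0.297140, running G = -0.942060
t=4: π = [0.3338, 0.3624, 0.3038], E[r] = -0.3911, γ^t·E[r] = -0.256588, running G = -1.198648
t=5: π = [0.3332, 0.3639, 0.3029], E[r] = -0.3945, γ^t·E[r] = -0.232962, running G = -1.431610
t=6: π = [0.3334, 0.3636, 0.3031], E[r] = -0.3938, γ^t·E[r] = -0.209293, running G = -1.640903
t=7: π = [0.3333, 0.3636, 0.3030], E[r] = -0.3940, γ^t·E[r] = -0.188431, running G = -1.829335

G = -1.8293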